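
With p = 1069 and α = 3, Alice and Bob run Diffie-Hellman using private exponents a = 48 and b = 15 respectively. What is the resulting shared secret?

Bob sends B = α^b mod p = 3^15 mod 1069.
3^1 ≡ 3 (mod 1069)
3^2 = (3^1)^2 ≡ 3^2 = 9 ≡ 9 (mod 1069)
3^4 = (3^2)^2 ≡ 9^2 = 81 ≡ 81 (mod 1069)
3^8 = (3^4)^2 ≡ 81^2 = 6561 ≡ 147 (mod 1069)
3^15 = 3^8 · 3^4 · 3^2 · 3^1 ≡ 147 · 81 · 9 · 3 ≡ 789 (mod 1069).
So B = 789. Alice then computes K = B^a mod p = 789^48 mod 1069.
789^1 ≡ 789 (mod 1069)
789^2 = (789^1)^2 ≡ 789^2 = 622521 ≡ 363 (mod 1069)
789^4 = (789^2)^2 ≡ 363^2 = 131769 ≡ 282 (mod 1069)
789^8 = (789^4)^2 ≡ 282^2 = 79524 ≡ 418 (mod 1069)
789^16 = (789^8)^2 ≡ 418^2 = 174724 ≡ 477 (mod 1069)
789^32 = (789^16)^2 ≡ 477^2 = 227529 ≡ 901 (mod 1069)
789^48 = 789^32 · 789^16 ≡ 901 · 477 ≡ 39 (mod 1069).

39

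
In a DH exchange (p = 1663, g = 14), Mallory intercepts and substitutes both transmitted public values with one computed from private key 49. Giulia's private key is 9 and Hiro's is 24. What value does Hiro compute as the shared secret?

1405

Hiro receives Mallory's public value M = 14^49 mod 1663 instead of the honest one.
14^1 ≡ 14 (mod 1663)
14^2 = (14^1)^2 ≡ 14^2 = 196 ≡ 196 (mod 1663)
14^4 = (14^2)^2 ≡ 196^2 = 38416 ≡ 167 (mod 1663)
14^8 = (14^4)^2 ≡ 167^2 = 27889 ≡ 1281 (mod 1663)
14^16 = (14^8)^2 ≡ 1281^2 = 1640961 ≡ 1243 (mod 1663)
14^32 = (14^16)^2 ≡ 1243^2 = 1545049 ≡ 122 (mod 1663)
14^49 = 14^32 · 14^16 · 14^1 ≡ 122 · 1243 · 14 ≡ 1056 (mod 1663).
So M = 1056. Hiro computes K = M^24 mod 1663.
1056^1 ≡ 1056 (mod 1663)
1056^2 = (1056^1)^2 ≡ 1056^2 = 1115136 ≡ 926 (mod 1663)
1056^4 = (1056^2)^2 ≡ 926^2 = 857476 ≡ 1031 (mod 1663)
1056^8 = (1056^4)^2 ≡ 1031^2 = 1062961 ≡ 304 (mod 1663)
1056^16 = (1056^8)^2 ≡ 304^2 = 92416 ≡ 951 (mod 1663)
1056^24 = 1056^16 · 1056^8 ≡ 951 · 304 ≡ 1405 (mod 1663).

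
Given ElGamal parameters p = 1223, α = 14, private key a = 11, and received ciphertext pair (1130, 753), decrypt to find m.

Shared mask s = c₁^a mod p = 1130^11 mod 1223.
1130^1 ≡ 1130 (mod 1223)
1130^2 = (1130^1)^2 ≡ 1130^2 = 1276900 ≡ 88 (mod 1223)
1130^4 = (1130^2)^2 ≡ 88^2 = 7744 ≡ 406 (mod 1223)
1130^8 = (1130^4)^2 ≡ 406^2 = 164836 ≡ 954 (mod 1223)
1130^11 = 1130^8 · 1130^2 · 1130^1 ≡ 954 · 88 · 1130 ≡ 96 (mod 1223).
So s = 96; s⁻¹ ≡ 930 (mod 1223).
m = c₂ · s⁻¹ mod 1223 = 753 · 930 mod 1223 = 734.

734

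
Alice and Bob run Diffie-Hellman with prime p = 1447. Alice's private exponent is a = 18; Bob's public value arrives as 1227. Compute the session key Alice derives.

832

Shared key K = 1227^18 mod 1447.
1227^1 ≡ 1227 (mod 1447)
1227^2 = (1227^1)^2 ≡ 1227^2 = 1505529 ≡ 649 (mod 1447)
1227^4 = (1227^2)^2 ≡ 649^2 = 421201 ≡ 124 (mod 1447)
1227^8 = (1227^4)^2 ≡ 124^2 = 15376 ≡ 906 (mod 1447)
1227^16 = (1227^8)^2 ≡ 906^2 = 820836 ≡ 387 (mod 1447)
1227^18 = 1227^16 · 1227^2 ≡ 387 · 649 ≡ 832 (mod 1447).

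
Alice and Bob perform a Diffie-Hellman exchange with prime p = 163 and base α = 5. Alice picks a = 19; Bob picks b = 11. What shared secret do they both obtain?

Bob sends B = α^b mod p = 5^11 mod 163.
5^1 ≡ 5 (mod 163)
5^2 = (5^1)^2 ≡ 5^2 = 25 ≡ 25 (mod 163)
5^4 = (5^2)^2 ≡ 25^2 = 625 ≡ 136 (mod 163)
5^8 = (5^4)^2 ≡ 136^2 = 18496 ≡ 77 (mod 163)
5^11 = 5^8 · 5^2 · 5^1 ≡ 77 · 25 · 5 ≡ 8 (mod 163).
So B = 8. Alice then computes K = B^a mod p = 8^19 mod 163.
8^1 ≡ 8 (mod 163)
8^2 = (8^1)^2 ≡ 8^2 = 64 ≡ 64 (mod 163)
8^4 = (8^2)^2 ≡ 64^2 = 4096 ≡ 21 (mod 163)
8^8 = (8^4)^2 ≡ 21^2 = 441 ≡ 115 (mod 163)
8^16 = (8^8)^2 ≡ 115^2 = 13225 ≡ 22 (mod 163)
8^19 = 8^16 · 8^2 · 8^1 ≡ 22 · 64 · 8 ≡ 17 (mod 163).

17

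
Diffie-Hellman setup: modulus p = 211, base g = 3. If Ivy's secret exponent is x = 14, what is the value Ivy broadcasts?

Public value = 3^14 (mod 211).
3^1 ≡ 3 (mod 211)
3^2 = (3^1)^2 ≡ 3^2 = 9 ≡ 9 (mod 211)
3^4 = (3^2)^2 ≡ 9^2 = 81 ≡ 81 (mod 211)
3^8 = (3^4)^2 ≡ 81^2 = 6561 ≡ 20 (mod 211)
3^14 = 3^8 · 3^4 · 3^2 ≡ 20 · 81 · 9 ≡ 21 (mod 211).

21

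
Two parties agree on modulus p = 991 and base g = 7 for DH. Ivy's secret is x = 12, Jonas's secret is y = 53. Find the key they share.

Ivy sends A = g^x mod p = 7^12 mod 991.
7^1 ≡ 7 (mod 991)
7^2 = (7^1)^2 ≡ 7^2 = 49 ≡ 49 (mod 991)
7^4 = (7^2)^2 ≡ 49^2 = 2401 ≡ 419 (mod 991)
7^8 = (7^4)^2 ≡ 419^2 = 175561 ≡ 154 (mod 991)
7^12 = 7^8 · 7^4 ≡ 154 · 419 ≡ 111 (mod 991).
So A = 111. Jonas then computes K = A^y mod p = 111^53 mod 991.
111^1 ≡ 111 (mod 991)
111^2 = (111^1)^2 ≡ 111^2 = 12321 ≡ 429 (mod 991)
111^4 = (111^2)^2 ≡ 429^2 = 184041 ≡ 706 (mod 991)
111^8 = (111^4)^2 ≡ 706^2 = 498436 ≡ 954 (mod 991)
111^16 = (111^8)^2 ≡ 954^2 = 910116 ≡ 378 (mod 991)
111^32 = (111^16)^2 ≡ 378^2 = 142884 ≡ 180 (mod 991)
111^53 = 111^32 · 111^16 · 111^4 · 111^1 ≡ 180 · 378 · 706 · 111 ≡ 654 (mod 991).

654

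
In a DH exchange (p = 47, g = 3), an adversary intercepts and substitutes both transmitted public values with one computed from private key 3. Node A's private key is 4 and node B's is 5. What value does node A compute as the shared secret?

Node A receives an adversary's public value M = 3^3 mod 47 instead of the honest one.
3^1 ≡ 3 (mod 47)
3^2 = (3^1)^2 ≡ 3^2 = 9 ≡ 9 (mod 47)
3^3 = 3^2 · 3^1 ≡ 9 · 3 ≡ 27 (mod 47).
So M = 27. Node A computes K = M^4 mod 47.
27^1 ≡ 27 (mod 47)
27^2 = (27^1)^2 ≡ 27^2 = 729 ≡ 24 (mod 47)
27^4 = (27^2)^2 ≡ 24^2 = 576 ≡ 12 (mod 47)

12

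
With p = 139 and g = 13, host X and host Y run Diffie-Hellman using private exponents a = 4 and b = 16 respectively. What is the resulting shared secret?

Host X sends A = g^a mod p = 13^4 mod 139.
13^1 ≡ 13 (mod 139)
13^2 = (13^1)^2 ≡ 13^2 = 169 ≡ 30 (mod 139)
13^4 = (13^2)^2 ≡ 30^2 = 900 ≡ 66 (mod 139)
So A = 66. Host Y then computes K = A^b mod p = 66^16 mod 139.
66^1 ≡ 66 (mod 139)
66^2 = (66^1)^2 ≡ 66^2 = 4356 ≡ 47 (mod 139)
66^4 = (66^2)^2 ≡ 47^2 = 2209 ≡ 124 (mod 139)
66^8 = (66^4)^2 ≡ 124^2 = 15376 ≡ 86 (mod 139)
66^16 = (66^8)^2 ≡ 86^2 = 7396 ≡ 29 (mod 139)

29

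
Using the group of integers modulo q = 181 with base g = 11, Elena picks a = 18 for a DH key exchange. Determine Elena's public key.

Public value = 11^18 mod 181.
11^1 ≡ 11 (mod 181)
11^2 = (11^1)^2 ≡ 11^2 = 121 ≡ 121 (mod 181)
11^4 = (11^2)^2 ≡ 121^2 = 14641 ≡ 161 (mod 181)
11^8 = (11^4)^2 ≡ 161^2 = 25921 ≡ 38 (mod 181)
11^16 = (11^8)^2 ≡ 38^2 = 1444 ≡ 177 (mod 181)
11^18 = 11^16 · 11^2 ≡ 177 · 121 ≡ 59 (mod 181).

59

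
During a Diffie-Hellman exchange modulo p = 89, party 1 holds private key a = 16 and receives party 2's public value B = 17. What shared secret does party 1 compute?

64

Shared key K = 17^16 mod 89.
17^1 ≡ 17 (mod 89)
17^2 = (17^1)^2 ≡ 17^2 = 289 ≡ 22 (mod 89)
17^4 = (17^2)^2 ≡ 22^2 = 484 ≡ 39 (mod 89)
17^8 = (17^4)^2 ≡ 39^2 = 1521 ≡ 8 (mod 89)
17^16 = (17^8)^2 ≡ 8^2 = 64 ≡ 64 (mod 89)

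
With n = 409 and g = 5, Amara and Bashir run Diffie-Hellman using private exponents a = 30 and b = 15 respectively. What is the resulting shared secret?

30

Bashir sends B = g^b mod n = 5^15 mod 409.
5^1 ≡ 5 (mod 409)
5^2 = (5^1)^2 ≡ 5^2 = 25 ≡ 25 (mod 409)
5^4 = (5^2)^2 ≡ 25^2 = 625 ≡ 216 (mod 409)
5^8 = (5^4)^2 ≡ 216^2 = 46656 ≡ 30 (mod 409)
5^15 = 5^8 · 5^4 · 5^2 · 5^1 ≡ 30 · 216 · 25 · 5 ≡ 180 (mod 409).
So B = 180. Amara then computes K = B^a mod n = 180^30 mod 409.
180^1 ≡ 180 (mod 409)
180^2 = (180^1)^2 ≡ 180^2 = 32400 ≡ 89 (mod 409)
180^4 = (180^2)^2 ≡ 89^2 = 7921 ≡ 150 (mod 409)
180^8 = (180^4)^2 ≡ 150^2 = 22500 ≡ 5 (mod 409)
180^16 = (180^8)^2 ≡ 5^2 = 25 ≡ 25 (mod 409)
180^30 = 180^16 · 180^8 · 180^4 · 180^2 ≡ 25 · 5 · 150 · 89 ≡ 30 (mod 409).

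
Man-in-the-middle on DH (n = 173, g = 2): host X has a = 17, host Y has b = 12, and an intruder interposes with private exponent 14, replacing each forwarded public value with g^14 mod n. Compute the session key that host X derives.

Host X receives an intruder's public value M = 2^14 mod 173 instead of the honest one.
2^1 ≡ 2 (mod 173)
2^2 = (2^1)^2 ≡ 2^2 = 4 ≡ 4 (mod 173)
2^4 = (2^2)^2 ≡ 4^2 = 16 ≡ 16 (mod 173)
2^8 = (2^4)^2 ≡ 16^2 = 256 ≡ 83 (mod 173)
2^14 = 2^8 · 2^4 · 2^2 ≡ 83 · 16 · 4 ≡ 122 (mod 173).
So M = 122. Host X computes K = M^17 mod 173.
122^1 ≡ 122 (mod 173)
122^2 = (122^1)^2 ≡ 122^2 = 14884 ≡ 6 (mod 173)
122^4 = (122^2)^2 ≡ 6^2 = 36 ≡ 36 (mod 173)
122^8 = (122^4)^2 ≡ 36^2 = 1296 ≡ 85 (mod 173)
122^16 = (122^8)^2 ≡ 85^2 = 7225 ≡ 132 (mod 173)
122^17 = 122^16 · 122^1 ≡ 132 · 122 ≡ 15 (mod 173).

15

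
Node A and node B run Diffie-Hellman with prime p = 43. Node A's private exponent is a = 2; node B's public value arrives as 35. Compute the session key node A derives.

Shared key K = 35^2 mod 43.
35^1 ≡ 35 (mod 43)
35^2 = (35^1)^2 ≡ 35^2 = 1225 ≡ 21 (mod 43)

21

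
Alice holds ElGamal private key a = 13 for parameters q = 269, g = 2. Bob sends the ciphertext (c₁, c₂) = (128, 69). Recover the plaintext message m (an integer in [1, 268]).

Shared mask s = c₁^a mod q = 128^13 mod 269.
128^1 ≡ 128 (mod 269)
128^2 = (128^1)^2 ≡ 128^2 = 16384 ≡ 244 (mod 269)
128^4 = (128^2)^2 ≡ 244^2 = 59536 ≡ 87 (mod 269)
128^8 = (128^4)^2 ≡ 87^2 = 7569 ≡ 37 (mod 269)
128^13 = 128^8 · 128^4 · 128^1 ≡ 37 · 87 · 128 ≡ 193 (mod 269).
So s = 193; s⁻¹ ≡ 46 (mod 269).
m = c₂ · s⁻¹ mod 269 = 69 · 46 mod 269 = 215.

215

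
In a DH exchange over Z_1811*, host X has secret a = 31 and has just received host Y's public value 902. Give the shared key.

Shared key K = 902^31 mod 1811.
902^1 ≡ 902 (mod 1811)
902^2 = (902^1)^2 ≡ 902^2 = 813604 ≡ 465 (mod 1811)
902^4 = (902^2)^2 ≡ 465^2 = 216225 ≡ 716 (mod 1811)
902^8 = (902^4)^2 ≡ 716^2 = 512656 ≡ 143 (mod 1811)
902^16 = (902^8)^2 ≡ 143^2 = 20449 ≡ 528 (mod 1811)
902^31 = 902^16 · 902^8 · 902^4 · 902^2 · 902^1 ≡ 528 · 143 · 716 · 465 · 902 ≡ 1325 (mod 1811).

1325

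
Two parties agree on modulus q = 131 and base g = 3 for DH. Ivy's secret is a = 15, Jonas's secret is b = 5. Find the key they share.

99

Ivy sends A = g^a mod q = 3^15 mod 131.
3^1 ≡ 3 (mod 131)
3^2 = (3^1)^2 ≡ 3^2 = 9 ≡ 9 (mod 131)
3^4 = (3^2)^2 ≡ 9^2 = 81 ≡ 81 (mod 131)
3^8 = (3^4)^2 ≡ 81^2 = 6561 ≡ 11 (mod 131)
3^15 = 3^8 · 3^4 · 3^2 · 3^1 ≡ 11 · 81 · 9 · 3 ≡ 84 (mod 131).
So A = 84. Jonas then computes K = A^b mod q = 84^5 mod 131.
84^1 ≡ 84 (mod 131)
84^2 = (84^1)^2 ≡ 84^2 = 7056 ≡ 113 (mod 131)
84^4 = (84^2)^2 ≡ 113^2 = 12769 ≡ 62 (mod 131)
84^5 = 84^4 · 84^1 ≡ 62 · 84 ≡ 99 (mod 131).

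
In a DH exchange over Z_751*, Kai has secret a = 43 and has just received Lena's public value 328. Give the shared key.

544

Shared key K = 328^43 mod 751.
328^1 ≡ 328 (mod 751)
328^2 = (328^1)^2 ≡ 328^2 = 107584 ≡ 191 (mod 751)
328^4 = (328^2)^2 ≡ 191^2 = 36481 ≡ 433 (mod 751)
328^8 = (328^4)^2 ≡ 433^2 = 187489 ≡ 490 (mod 751)
328^16 = (328^8)^2 ≡ 490^2 = 240100 ≡ 531 (mod 751)
328^32 = (328^16)^2 ≡ 531^2 = 281961 ≡ 336 (mod 751)
328^43 = 328^32 · 328^8 · 328^2 · 328^1 ≡ 336 · 490 · 191 · 328 ≡ 544 (mod 751).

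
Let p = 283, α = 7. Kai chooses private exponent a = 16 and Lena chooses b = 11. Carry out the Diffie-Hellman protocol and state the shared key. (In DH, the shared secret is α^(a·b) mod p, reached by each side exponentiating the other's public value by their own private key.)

280

Lena sends B = α^b mod p = 7^11 mod 283.
7^1 ≡ 7 (mod 283)
7^2 = (7^1)^2 ≡ 7^2 = 49 ≡ 49 (mod 283)
7^4 = (7^2)^2 ≡ 49^2 = 2401 ≡ 137 (mod 283)
7^8 = (7^4)^2 ≡ 137^2 = 18769 ≡ 91 (mod 283)
7^11 = 7^8 · 7^2 · 7^1 ≡ 91 · 49 · 7 ≡ 83 (mod 283).
So B = 83. Kai then computes K = B^a mod p = 83^16 mod 283.
83^1 ≡ 83 (mod 283)
83^2 = (83^1)^2 ≡ 83^2 = 6889 ≡ 97 (mod 283)
83^4 = (83^2)^2 ≡ 97^2 = 9409 ≡ 70 (mod 283)
83^8 = (83^4)^2 ≡ 70^2 = 4900 ≡ 89 (mod 283)
83^16 = (83^8)^2 ≡ 89^2 = 7921 ≡ 280 (mod 283)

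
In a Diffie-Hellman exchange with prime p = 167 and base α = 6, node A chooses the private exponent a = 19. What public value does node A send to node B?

Public value = 6^19 mod 167.
6^1 ≡ 6 (mod 167)
6^2 = (6^1)^2 ≡ 6^2 = 36 ≡ 36 (mod 167)
6^4 = (6^2)^2 ≡ 36^2 = 1296 ≡ 127 (mod 167)
6^8 = (6^4)^2 ≡ 127^2 = 16129 ≡ 97 (mod 167)
6^16 = (6^8)^2 ≡ 97^2 = 9409 ≡ 57 (mod 167)
6^19 = 6^16 · 6^2 · 6^1 ≡ 57 · 36 · 6 ≡ 121 (mod 167).

121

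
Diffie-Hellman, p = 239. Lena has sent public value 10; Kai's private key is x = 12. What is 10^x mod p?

98

Shared key K = 10^12 mod 239.
10^1 ≡ 10 (mod 239)
10^2 = (10^1)^2 ≡ 10^2 = 100 ≡ 100 (mod 239)
10^4 = (10^2)^2 ≡ 100^2 = 10000 ≡ 201 (mod 239)
10^8 = (10^4)^2 ≡ 201^2 = 40401 ≡ 10 (mod 239)
10^12 = 10^8 · 10^4 ≡ 10 · 201 ≡ 98 (mod 239).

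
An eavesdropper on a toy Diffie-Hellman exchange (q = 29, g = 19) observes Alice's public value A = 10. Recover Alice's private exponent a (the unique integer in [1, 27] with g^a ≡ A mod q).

Try successive powers of 19 modulo 29:
19^1 ≡ 19
19^2 ≡ 13
19^3 ≡ 15
19^4 ≡ 24
19^5 ≡ 21
19^6 ≡ 22
19^7 ≡ 12
19^8 ≡ 25
19^9 ≡ 11
19^10 ≡ 6
19^11 ≡ 27
19^12 ≡ 20
19^13 ≡ 3
19^14 ≡ 28
19^15 ≡ 10
Found: a = 15.

15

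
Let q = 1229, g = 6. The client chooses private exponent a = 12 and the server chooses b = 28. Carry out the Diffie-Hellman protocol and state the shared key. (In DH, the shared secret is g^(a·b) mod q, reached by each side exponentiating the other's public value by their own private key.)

446

The server sends B = g^b mod q = 6^28 mod 1229.
6^1 ≡ 6 (mod 1229)
6^2 = (6^1)^2 ≡ 6^2 = 36 ≡ 36 (mod 1229)
6^4 = (6^2)^2 ≡ 36^2 = 1296 ≡ 67 (mod 1229)
6^8 = (6^4)^2 ≡ 67^2 = 4489 ≡ 802 (mod 1229)
6^16 = (6^8)^2 ≡ 802^2 = 643204 ≡ 437 (mod 1229)
6^28 = 6^16 · 6^8 · 6^4 ≡ 437 · 802 · 67 ≡ 484 (mod 1229).
So B = 484. The client then computes K = B^a mod q = 484^12 mod 1229.
484^1 ≡ 484 (mod 1229)
484^2 = (484^1)^2 ≡ 484^2 = 234256 ≡ 746 (mod 1229)
484^4 = (484^2)^2 ≡ 746^2 = 556516 ≡ 1008 (mod 1229)
484^8 = (484^4)^2 ≡ 1008^2 = 1016064 ≡ 910 (mod 1229)
484^12 = 484^8 · 484^4 ≡ 910 · 1008 ≡ 446 (mod 1229).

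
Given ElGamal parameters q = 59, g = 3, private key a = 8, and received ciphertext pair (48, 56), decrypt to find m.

Shared mask s = c₁^a mod q = 48^8 mod 59.
48^1 ≡ 48 (mod 59)
48^2 = (48^1)^2 ≡ 48^2 = 2304 ≡ 3 (mod 59)
48^4 = (48^2)^2 ≡ 3^2 = 9 ≡ 9 (mod 59)
48^8 = (48^4)^2 ≡ 9^2 = 81 ≡ 22 (mod 59)
So s = 22; s⁻¹ ≡ 51 (mod 59).
m = c₂ · s⁻¹ mod 59 = 56 · 51 mod 59 = 24.

24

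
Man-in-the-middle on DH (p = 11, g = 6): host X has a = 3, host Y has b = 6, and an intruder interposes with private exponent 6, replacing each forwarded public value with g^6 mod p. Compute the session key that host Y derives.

5

Host Y receives an intruder's public value M = 6^6 mod 11 instead of the honest one.
6^1 ≡ 6 (mod 11)
6^2 = (6^1)^2 ≡ 6^2 = 36 ≡ 3 (mod 11)
6^4 = (6^2)^2 ≡ 3^2 = 9 ≡ 9 (mod 11)
6^6 = 6^4 · 6^2 ≡ 9 · 3 ≡ 5 (mod 11).
So M = 5. Host Y computes K = M^6 mod 11.
5^1 ≡ 5 (mod 11)
5^2 = (5^1)^2 ≡ 5^2 = 25 ≡ 3 (mod 11)
5^4 = (5^2)^2 ≡ 3^2 = 9 ≡ 9 (mod 11)
5^6 = 5^4 · 5^2 ≡ 9 · 3 ≡ 5 (mod 11).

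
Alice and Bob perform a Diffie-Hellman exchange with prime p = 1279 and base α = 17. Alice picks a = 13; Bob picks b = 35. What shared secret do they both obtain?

502

Alice sends A = α^a mod p = 17^13 mod 1279.
17^1 ≡ 17 (mod 1279)
17^2 = (17^1)^2 ≡ 17^2 = 289 ≡ 289 (mod 1279)
17^4 = (17^2)^2 ≡ 289^2 = 83521 ≡ 386 (mod 1279)
17^8 = (17^4)^2 ≡ 386^2 = 148996 ≡ 632 (mod 1279)
17^13 = 17^8 · 17^4 · 17^1 ≡ 632 · 386 · 17 ≡ 666 (mod 1279).
So A = 666. Bob then computes K = A^b mod p = 666^35 mod 1279.
666^1 ≡ 666 (mod 1279)
666^2 = (666^1)^2 ≡ 666^2 = 443556 ≡ 1022 (mod 1279)
666^4 = (666^2)^2 ≡ 1022^2 = 1044484 ≡ 820 (mod 1279)
666^8 = (666^4)^2 ≡ 820^2 = 672400 ≡ 925 (mod 1279)
666^16 = (666^8)^2 ≡ 925^2 = 855625 ≡ 1253 (mod 1279)
666^32 = (666^16)^2 ≡ 1253^2 = 1570009 ≡ 676 (mod 1279)
666^35 = 666^32 · 666^2 · 666^1 ≡ 676 · 1022 · 666 ≡ 502 (mod 1279).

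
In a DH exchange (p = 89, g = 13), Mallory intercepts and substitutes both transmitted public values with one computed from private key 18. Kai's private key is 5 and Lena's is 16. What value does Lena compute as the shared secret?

39

Lena receives Mallory's public value M = 13^18 mod 89 instead of the honest one.
13^1 ≡ 13 (mod 89)
13^2 = (13^1)^2 ≡ 13^2 = 169 ≡ 80 (mod 89)
13^4 = (13^2)^2 ≡ 80^2 = 6400 ≡ 81 (mod 89)
13^8 = (13^4)^2 ≡ 81^2 = 6561 ≡ 64 (mod 89)
13^16 = (13^8)^2 ≡ 64^2 = 4096 ≡ 2 (mod 89)
13^18 = 13^16 · 13^2 ≡ 2 · 80 ≡ 71 (mod 89).
So M = 71. Lena computes K = M^16 mod 89.
71^1 ≡ 71 (mod 89)
71^2 = (71^1)^2 ≡ 71^2 = 5041 ≡ 57 (mod 89)
71^4 = (71^2)^2 ≡ 57^2 = 3249 ≡ 45 (mod 89)
71^8 = (71^4)^2 ≡ 45^2 = 2025 ≡ 67 (mod 89)
71^16 = (71^8)^2 ≡ 67^2 = 4489 ≡ 39 (mod 89)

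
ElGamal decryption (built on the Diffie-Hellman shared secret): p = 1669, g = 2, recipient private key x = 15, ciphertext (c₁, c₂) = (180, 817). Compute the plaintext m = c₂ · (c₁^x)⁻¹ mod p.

917

Shared mask s = c₁^x mod p = 180^15 mod 1669.
180^1 ≡ 180 (mod 1669)
180^2 = (180^1)^2 ≡ 180^2 = 32400 ≡ 689 (mod 1669)
180^4 = (180^2)^2 ≡ 689^2 = 474721 ≡ 725 (mod 1669)
180^8 = (180^4)^2 ≡ 725^2 = 525625 ≡ 1559 (mod 1669)
180^15 = 180^8 · 180^4 · 180^2 · 180^1 ≡ 1559 · 725 · 689 · 180 ≡ 809 (mod 1669).
So s = 809; s⁻¹ ≡ 949 (mod 1669).
m = c₂ · s⁻¹ mod 1669 = 817 · 949 mod 1669 = 917.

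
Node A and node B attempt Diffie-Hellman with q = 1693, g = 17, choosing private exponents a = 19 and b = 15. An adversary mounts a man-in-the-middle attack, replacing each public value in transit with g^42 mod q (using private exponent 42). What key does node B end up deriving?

Node B receives an adversary's public value M = 17^42 mod 1693 instead of the honest one.
17^1 ≡ 17 (mod 1693)
17^2 = (17^1)^2 ≡ 17^2 = 289 ≡ 289 (mod 1693)
17^4 = (17^2)^2 ≡ 289^2 = 83521 ≡ 564 (mod 1693)
17^8 = (17^4)^2 ≡ 564^2 = 318096 ≡ 1505 (mod 1693)
17^16 = (17^8)^2 ≡ 1505^2 = 2265025 ≡ 1484 (mod 1693)
17^32 = (17^16)^2 ≡ 1484^2 = 2202256 ≡ 1356 (mod 1693)
17^42 = 17^32 · 17^8 · 17^2 ≡ 1356 · 1505 · 289 ≡ 89 (mod 1693).
So M = 89. Node B computes K = M^15 mod 1693.
89^1 ≡ 89 (mod 1693)
89^2 = (89^1)^2 ≡ 89^2 = 7921 ≡ 1149 (mod 1693)
89^4 = (89^2)^2 ≡ 1149^2 = 1320201 ≡ 1354 (mod 1693)
89^8 = (89^4)^2 ≡ 1354^2 = 1833316 ≡ 1490 (mod 1693)
89^15 = 89^8 · 89^4 · 89^2 · 89^1 ≡ 1490 · 1354 · 1149 · 89 ≡ 444 (mod 1693).

444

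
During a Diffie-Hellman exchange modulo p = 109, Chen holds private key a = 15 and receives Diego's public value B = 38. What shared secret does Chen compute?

63

Shared key K = 38^15 mod 109.
38^1 ≡ 38 (mod 109)
38^2 = (38^1)^2 ≡ 38^2 = 1444 ≡ 27 (mod 109)
38^4 = (38^2)^2 ≡ 27^2 = 729 ≡ 75 (mod 109)
38^8 = (38^4)^2 ≡ 75^2 = 5625 ≡ 66 (mod 109)
38^15 = 38^8 · 38^4 · 38^2 · 38^1 ≡ 66 · 75 · 27 · 38 ≡ 63 (mod 109).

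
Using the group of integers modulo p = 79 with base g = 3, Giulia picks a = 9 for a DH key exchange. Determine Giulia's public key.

12

Public value = 3^{9} \pmod{79}.
3^1 ≡ 3 (mod 79)
3^2 = (3^1)^2 ≡ 3^2 = 9 ≡ 9 (mod 79)
3^4 = (3^2)^2 ≡ 9^2 = 81 ≡ 2 (mod 79)
3^8 = (3^4)^2 ≡ 2^2 = 4 ≡ 4 (mod 79)
3^9 = 3^8 · 3^1 ≡ 4 · 3 ≡ 12 (mod 79).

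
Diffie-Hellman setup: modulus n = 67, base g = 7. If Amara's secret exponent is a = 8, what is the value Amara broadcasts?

54

Public value = 7^8 (mod 67).
7^1 ≡ 7 (mod 67)
7^2 = (7^1)^2 ≡ 7^2 = 49 ≡ 49 (mod 67)
7^4 = (7^2)^2 ≡ 49^2 = 2401 ≡ 56 (mod 67)
7^8 = (7^4)^2 ≡ 56^2 = 3136 ≡ 54 (mod 67)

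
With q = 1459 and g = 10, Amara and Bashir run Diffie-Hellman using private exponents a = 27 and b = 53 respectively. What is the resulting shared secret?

Bashir sends B = g^b mod q = 10^53 mod 1459.
10^1 ≡ 10 (mod 1459)
10^2 = (10^1)^2 ≡ 10^2 = 100 ≡ 100 (mod 1459)
10^4 = (10^2)^2 ≡ 100^2 = 10000 ≡ 1246 (mod 1459)
10^8 = (10^4)^2 ≡ 1246^2 = 1552516 ≡ 140 (mod 1459)
10^16 = (10^8)^2 ≡ 140^2 = 19600 ≡ 633 (mod 1459)
10^32 = (10^16)^2 ≡ 633^2 = 400689 ≡ 923 (mod 1459)
10^53 = 10^32 · 10^16 · 10^4 · 10^1 ≡ 923 · 633 · 1246 · 10 ≡ 1347 (mod 1459).
So B = 1347. Amara then computes K = B^a mod q = 1347^27 mod 1459.
1347^1 ≡ 1347 (mod 1459)
1347^2 = (1347^1)^2 ≡ 1347^2 = 1814409 ≡ 872 (mod 1459)
1347^4 = (1347^2)^2 ≡ 872^2 = 760384 ≡ 245 (mod 1459)
1347^8 = (1347^4)^2 ≡ 245^2 = 60025 ≡ 206 (mod 1459)
1347^16 = (1347^8)^2 ≡ 206^2 = 42436 ≡ 125 (mod 1459)
1347^27 = 1347^16 · 1347^8 · 1347^2 · 1347^1 ≡ 125 · 206 · 872 · 1347 ≡ 1120 (mod 1459).

1120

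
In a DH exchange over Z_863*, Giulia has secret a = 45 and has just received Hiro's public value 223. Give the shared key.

797

Shared key K = 223^45 mod 863.
223^1 ≡ 223 (mod 863)
223^2 = (223^1)^2 ≡ 223^2 = 49729 ≡ 538 (mod 863)
223^4 = (223^2)^2 ≡ 538^2 = 289444 ≡ 339 (mod 863)
223^8 = (223^4)^2 ≡ 339^2 = 114921 ≡ 142 (mod 863)
223^16 = (223^8)^2 ≡ 142^2 = 20164 ≡ 315 (mod 863)
223^32 = (223^16)^2 ≡ 315^2 = 99225 ≡ 843 (mod 863)
223^45 = 223^32 · 223^8 · 223^4 · 223^1 ≡ 843 · 142 · 339 · 223 ≡ 797 (mod 863).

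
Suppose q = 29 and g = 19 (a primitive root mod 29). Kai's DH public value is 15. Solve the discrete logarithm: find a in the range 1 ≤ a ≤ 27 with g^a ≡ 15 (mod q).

Try successive powers of 19 modulo 29:
19^1 ≡ 19
19^2 ≡ 13
19^3 ≡ 15
Found: a = 3.

3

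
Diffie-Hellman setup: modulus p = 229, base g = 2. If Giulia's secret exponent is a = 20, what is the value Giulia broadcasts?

Public value = 2^20 mod 229.
2^1 ≡ 2 (mod 229)
2^2 = (2^1)^2 ≡ 2^2 = 4 ≡ 4 (mod 229)
2^4 = (2^2)^2 ≡ 4^2 = 16 ≡ 16 (mod 229)
2^8 = (2^4)^2 ≡ 16^2 = 256 ≡ 27 (mod 229)
2^16 = (2^8)^2 ≡ 27^2 = 729 ≡ 42 (mod 229)
2^20 = 2^16 · 2^4 ≡ 42 · 16 ≡ 214 (mod 229).

214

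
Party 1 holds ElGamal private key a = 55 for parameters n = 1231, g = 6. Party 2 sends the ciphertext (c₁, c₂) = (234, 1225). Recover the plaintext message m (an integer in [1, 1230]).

728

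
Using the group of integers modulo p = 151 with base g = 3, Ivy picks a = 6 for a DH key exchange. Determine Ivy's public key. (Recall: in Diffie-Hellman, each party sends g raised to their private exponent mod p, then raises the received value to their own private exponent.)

125

Public value = 3^6 (mod 151).
3^1 ≡ 3 (mod 151)
3^2 = (3^1)^2 ≡ 3^2 = 9 ≡ 9 (mod 151)
3^4 = (3^2)^2 ≡ 9^2 = 81 ≡ 81 (mod 151)
3^6 = 3^4 · 3^2 ≡ 81 · 9 ≡ 125 (mod 151).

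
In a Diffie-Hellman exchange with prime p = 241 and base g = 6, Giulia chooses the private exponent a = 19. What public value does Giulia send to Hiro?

Public value = 6^19 mod 241.
6^1 ≡ 6 (mod 241)
6^2 = (6^1)^2 ≡ 6^2 = 36 ≡ 36 (mod 241)
6^4 = (6^2)^2 ≡ 36^2 = 1296 ≡ 91 (mod 241)
6^8 = (6^4)^2 ≡ 91^2 = 8281 ≡ 87 (mod 241)
6^16 = (6^8)^2 ≡ 87^2 = 7569 ≡ 98 (mod 241)
6^19 = 6^16 · 6^2 · 6^1 ≡ 98 · 36 · 6 ≡ 201 (mod 241).

201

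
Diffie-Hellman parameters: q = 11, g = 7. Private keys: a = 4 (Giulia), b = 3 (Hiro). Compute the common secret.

5

Hiro sends B = g^b mod q = 7^3 mod 11.
7^1 ≡ 7 (mod 11)
7^2 = (7^1)^2 ≡ 7^2 = 49 ≡ 5 (mod 11)
7^3 = 7^2 · 7^1 ≡ 5 · 7 ≡ 2 (mod 11).
So B = 2. Giulia then computes K = B^a mod q = 2^4 mod 11.
2^1 ≡ 2 (mod 11)
2^2 = (2^1)^2 ≡ 2^2 = 4 ≡ 4 (mod 11)
2^4 = (2^2)^2 ≡ 4^2 = 16 ≡ 5 (mod 11)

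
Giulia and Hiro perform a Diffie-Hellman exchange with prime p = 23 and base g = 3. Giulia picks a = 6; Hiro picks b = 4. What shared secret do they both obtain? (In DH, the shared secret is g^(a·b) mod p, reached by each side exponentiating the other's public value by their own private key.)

9

Hiro sends B = g^b mod p = 3^4 mod 23.
3^1 ≡ 3 (mod 23)
3^2 = (3^1)^2 ≡ 3^2 = 9 ≡ 9 (mod 23)
3^4 = (3^2)^2 ≡ 9^2 = 81 ≡ 12 (mod 23)
So B = 12. Giulia then computes K = B^a mod p = 12^6 mod 23.
12^1 ≡ 12 (mod 23)
12^2 = (12^1)^2 ≡ 12^2 = 144 ≡ 6 (mod 23)
12^4 = (12^2)^2 ≡ 6^2 = 36 ≡ 13 (mod 23)
12^6 = 12^4 · 12^2 ≡ 13 · 6 ≡ 9 (mod 23).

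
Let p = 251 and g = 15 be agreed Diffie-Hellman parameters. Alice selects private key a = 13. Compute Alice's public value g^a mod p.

38

Public value = 15^13 mod 251.
15^1 ≡ 15 (mod 251)
15^2 = (15^1)^2 ≡ 15^2 = 225 ≡ 225 (mod 251)
15^4 = (15^2)^2 ≡ 225^2 = 50625 ≡ 174 (mod 251)
15^8 = (15^4)^2 ≡ 174^2 = 30276 ≡ 156 (mod 251)
15^13 = 15^8 · 15^4 · 15^1 ≡ 156 · 174 · 15 ≡ 38 (mod 251).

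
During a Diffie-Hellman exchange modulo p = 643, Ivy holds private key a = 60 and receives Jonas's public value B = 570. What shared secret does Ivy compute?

486

Shared key K = 570^60 mod 643.
570^1 ≡ 570 (mod 643)
570^2 = (570^1)^2 ≡ 570^2 = 324900 ≡ 185 (mod 643)
570^4 = (570^2)^2 ≡ 185^2 = 34225 ≡ 146 (mod 643)
570^8 = (570^4)^2 ≡ 146^2 = 21316 ≡ 97 (mod 643)
570^16 = (570^8)^2 ≡ 97^2 = 9409 ≡ 407 (mod 643)
570^32 = (570^16)^2 ≡ 407^2 = 165649 ≡ 398 (mod 643)
570^60 = 570^32 · 570^16 · 570^8 · 570^4 ≡ 398 · 407 · 97 · 146 ≡ 486 (mod 643).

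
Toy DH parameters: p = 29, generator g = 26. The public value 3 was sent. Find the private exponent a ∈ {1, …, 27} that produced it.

15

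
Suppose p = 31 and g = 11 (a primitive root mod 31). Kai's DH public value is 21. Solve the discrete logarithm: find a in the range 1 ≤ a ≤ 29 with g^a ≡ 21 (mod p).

13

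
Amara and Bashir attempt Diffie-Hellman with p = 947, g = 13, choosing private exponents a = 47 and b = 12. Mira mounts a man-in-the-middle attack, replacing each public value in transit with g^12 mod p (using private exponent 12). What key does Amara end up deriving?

Amara receives Mira's public value M = 13^12 mod 947 instead of the honest one.
13^1 ≡ 13 (mod 947)
13^2 = (13^1)^2 ≡ 13^2 = 169 ≡ 169 (mod 947)
13^4 = (13^2)^2 ≡ 169^2 = 28561 ≡ 151 (mod 947)
13^8 = (13^4)^2 ≡ 151^2 = 22801 ≡ 73 (mod 947)
13^12 = 13^8 · 13^4 ≡ 73 · 151 ≡ 606 (mod 947).
So M = 606. Amara computes K = M^47 mod 947.
606^1 ≡ 606 (mod 947)
606^2 = (606^1)^2 ≡ 606^2 = 367236 ≡ 747 (mod 947)
606^4 = (606^2)^2 ≡ 747^2 = 558009 ≡ 226 (mod 947)
606^8 = (606^4)^2 ≡ 226^2 = 51076 ≡ 885 (mod 947)
606^16 = (606^8)^2 ≡ 885^2 = 783225 ≡ 56 (mod 947)
606^32 = (606^16)^2 ≡ 56^2 = 3136 ≡ 295 (mod 947)
606^47 = 606^32 · 606^8 · 606^4 · 606^2 · 606^1 ≡ 295 · 885 · 226 · 747 · 606 ≡ 893 (mod 947).

893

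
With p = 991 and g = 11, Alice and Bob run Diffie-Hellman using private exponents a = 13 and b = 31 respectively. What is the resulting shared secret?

515

Alice sends A = g^a mod p = 11^13 mod 991.
11^1 ≡ 11 (mod 991)
11^2 = (11^1)^2 ≡ 11^2 = 121 ≡ 121 (mod 991)
11^4 = (11^2)^2 ≡ 121^2 = 14641 ≡ 767 (mod 991)
11^8 = (11^4)^2 ≡ 767^2 = 588289 ≡ 626 (mod 991)
11^13 = 11^8 · 11^4 · 11^1 ≡ 626 · 767 · 11 ≡ 523 (mod 991).
So A = 523. Bob then computes K = A^b mod p = 523^31 mod 991.
523^1 ≡ 523 (mod 991)
523^2 = (523^1)^2 ≡ 523^2 = 273529 ≡ 13 (mod 991)
523^4 = (523^2)^2 ≡ 13^2 = 169 ≡ 169 (mod 991)
523^8 = (523^4)^2 ≡ 169^2 = 28561 ≡ 813 (mod 991)
523^16 = (523^8)^2 ≡ 813^2 = 660969 ≡ 963 (mod 991)
523^31 = 523^16 · 523^8 · 523^4 · 523^2 · 523^1 ≡ 963 · 813 · 169 · 13 · 523 ≡ 515 (mod 991).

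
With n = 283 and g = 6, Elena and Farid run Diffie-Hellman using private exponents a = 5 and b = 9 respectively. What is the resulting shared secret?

Farid sends B = g^b mod n = 6^9 mod 283.
6^1 ≡ 6 (mod 283)
6^2 = (6^1)^2 ≡ 6^2 = 36 ≡ 36 (mod 283)
6^4 = (6^2)^2 ≡ 36^2 = 1296 ≡ 164 (mod 283)
6^8 = (6^4)^2 ≡ 164^2 = 26896 ≡ 11 (mod 283)
6^9 = 6^8 · 6^1 ≡ 11 · 6 ≡ 66 (mod 283).
So B = 66. Elena then computes K = B^a mod n = 66^5 mod 283.
66^1 ≡ 66 (mod 283)
66^2 = (66^1)^2 ≡ 66^2 = 4356 ≡ 111 (mod 283)
66^4 = (66^2)^2 ≡ 111^2 = 12321 ≡ 152 (mod 283)
66^5 = 66^4 · 66^1 ≡ 152 · 66 ≡ 127 (mod 283).

127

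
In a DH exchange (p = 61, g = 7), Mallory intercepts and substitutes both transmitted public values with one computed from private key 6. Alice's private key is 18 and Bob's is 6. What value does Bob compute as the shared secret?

20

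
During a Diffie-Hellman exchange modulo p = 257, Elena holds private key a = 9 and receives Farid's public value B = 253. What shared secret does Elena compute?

253

Shared key K = 253^9 mod 257.
253^1 ≡ 253 (mod 257)
253^2 = (253^1)^2 ≡ 253^2 = 64009 ≡ 16 (mod 257)
253^4 = (253^2)^2 ≡ 16^2 = 256 ≡ 256 (mod 257)
253^8 = (253^4)^2 ≡ 256^2 = 65536 ≡ 1 (mod 257)
253^9 = 253^8 · 253^1 ≡ 1 · 253 ≡ 253 (mod 257).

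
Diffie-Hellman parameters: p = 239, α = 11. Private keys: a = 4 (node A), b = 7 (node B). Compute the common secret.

75

Node A sends A = α^a mod p = 11^4 mod 239.
11^1 ≡ 11 (mod 239)
11^2 = (11^1)^2 ≡ 11^2 = 121 ≡ 121 (mod 239)
11^4 = (11^2)^2 ≡ 121^2 = 14641 ≡ 62 (mod 239)
So A = 62. Node B then computes K = A^b mod p = 62^7 mod 239.
62^1 ≡ 62 (mod 239)
62^2 = (62^1)^2 ≡ 62^2 = 3844 ≡ 20 (mod 239)
62^4 = (62^2)^2 ≡ 20^2 = 400 ≡ 161 (mod 239)
62^7 = 62^4 · 62^2 · 62^1 ≡ 161 · 20 · 62 ≡ 75 (mod 239).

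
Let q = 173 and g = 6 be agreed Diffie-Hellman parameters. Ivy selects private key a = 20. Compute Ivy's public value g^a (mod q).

160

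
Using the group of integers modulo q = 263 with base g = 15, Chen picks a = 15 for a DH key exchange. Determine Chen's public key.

Public value = 15^15 mod 263.
15^1 ≡ 15 (mod 263)
15^2 = (15^1)^2 ≡ 15^2 = 225 ≡ 225 (mod 263)
15^4 = (15^2)^2 ≡ 225^2 = 50625 ≡ 129 (mod 263)
15^8 = (15^4)^2 ≡ 129^2 = 16641 ≡ 72 (mod 263)
15^15 = 15^8 · 15^4 · 15^2 · 15^1 ≡ 72 · 129 · 225 · 15 ≡ 30 (mod 263).

30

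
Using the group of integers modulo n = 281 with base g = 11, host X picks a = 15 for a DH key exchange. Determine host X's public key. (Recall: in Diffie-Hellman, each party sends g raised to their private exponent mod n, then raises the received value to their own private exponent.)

Public value = 11^15 mod 281.
11^1 ≡ 11 (mod 281)
11^2 = (11^1)^2 ≡ 11^2 = 121 ≡ 121 (mod 281)
11^4 = (11^2)^2 ≡ 121^2 = 14641 ≡ 29 (mod 281)
11^8 = (11^4)^2 ≡ 29^2 = 841 ≡ 279 (mod 281)
11^15 = 11^8 · 11^4 · 11^2 · 11^1 ≡ 279 · 29 · 121 · 11 ≡ 77 (mod 281).

77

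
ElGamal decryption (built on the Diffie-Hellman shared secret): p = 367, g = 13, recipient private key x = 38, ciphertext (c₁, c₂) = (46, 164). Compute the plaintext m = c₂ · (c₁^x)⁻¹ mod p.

15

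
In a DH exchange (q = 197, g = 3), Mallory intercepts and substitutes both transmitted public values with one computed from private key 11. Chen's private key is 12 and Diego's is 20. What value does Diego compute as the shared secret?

88

Diego receives Mallory's public value M = 3^11 mod 197 instead of the honest one.
3^1 ≡ 3 (mod 197)
3^2 = (3^1)^2 ≡ 3^2 = 9 ≡ 9 (mod 197)
3^4 = (3^2)^2 ≡ 9^2 = 81 ≡ 81 (mod 197)
3^8 = (3^4)^2 ≡ 81^2 = 6561 ≡ 60 (mod 197)
3^11 = 3^8 · 3^2 · 3^1 ≡ 60 · 9 · 3 ≡ 44 (mod 197).
So M = 44. Diego computes K = M^20 mod 197.
44^1 ≡ 44 (mod 197)
44^2 = (44^1)^2 ≡ 44^2 = 1936 ≡ 163 (mod 197)
44^4 = (44^2)^2 ≡ 163^2 = 26569 ≡ 171 (mod 197)
44^8 = (44^4)^2 ≡ 171^2 = 29241 ≡ 85 (mod 197)
44^16 = (44^8)^2 ≡ 85^2 = 7225 ≡ 133 (mod 197)
44^20 = 44^16 · 44^4 ≡ 133 · 171 ≡ 88 (mod 197).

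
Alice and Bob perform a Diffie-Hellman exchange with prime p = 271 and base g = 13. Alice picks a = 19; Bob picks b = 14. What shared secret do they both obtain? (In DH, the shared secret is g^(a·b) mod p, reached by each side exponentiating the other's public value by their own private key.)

248

Alice sends A = g^a mod p = 13^19 mod 271.
13^1 ≡ 13 (mod 271)
13^2 = (13^1)^2 ≡ 13^2 = 169 ≡ 169 (mod 271)
13^4 = (13^2)^2 ≡ 169^2 = 28561 ≡ 106 (mod 271)
13^8 = (13^4)^2 ≡ 106^2 = 11236 ≡ 125 (mod 271)
13^16 = (13^8)^2 ≡ 125^2 = 15625 ≡ 178 (mod 271)
13^19 = 13^16 · 13^2 · 13^1 ≡ 178 · 169 · 13 ≡ 13 (mod 271).
So A = 13. Bob then computes K = A^b mod p = 13^14 mod 271.
13^1 ≡ 13 (mod 271)
13^2 = (13^1)^2 ≡ 13^2 = 169 ≡ 169 (mod 271)
13^4 = (13^2)^2 ≡ 169^2 = 28561 ≡ 106 (mod 271)
13^8 = (13^4)^2 ≡ 106^2 = 11236 ≡ 125 (mod 271)
13^14 = 13^8 · 13^4 · 13^2 ≡ 125 · 106 · 169 ≡ 248 (mod 271).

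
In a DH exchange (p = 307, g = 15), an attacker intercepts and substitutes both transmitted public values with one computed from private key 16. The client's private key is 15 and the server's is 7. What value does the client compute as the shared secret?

The client receives an attacker's public value M = 15^16 mod 307 instead of the honest one.
15^1 ≡ 15 (mod 307)
15^2 = (15^1)^2 ≡ 15^2 = 225 ≡ 225 (mod 307)
15^4 = (15^2)^2 ≡ 225^2 = 50625 ≡ 277 (mod 307)
15^8 = (15^4)^2 ≡ 277^2 = 76729 ≡ 286 (mod 307)
15^16 = (15^8)^2 ≡ 286^2 = 81796 ≡ 134 (mod 307)
So M = 134. The client computes K = M^15 mod 307.
134^1 ≡ 134 (mod 307)
134^2 = (134^1)^2 ≡ 134^2 = 17956 ≡ 150 (mod 307)
134^4 = (134^2)^2 ≡ 150^2 = 22500 ≡ 89 (mod 307)
134^8 = (134^4)^2 ≡ 89^2 = 7921 ≡ 246 (mod 307)
134^15 = 134^8 · 134^4 · 134^2 · 134^1 ≡ 246 · 89 · 150 · 134 ≡ 250 (mod 307).

250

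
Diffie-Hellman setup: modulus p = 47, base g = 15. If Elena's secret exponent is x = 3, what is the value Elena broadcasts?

Public value = 15^3 (mod 47).
15^1 ≡ 15 (mod 47)
15^2 = (15^1)^2 ≡ 15^2 = 225 ≡ 37 (mod 47)
15^3 = 15^2 · 15^1 ≡ 37 · 15 ≡ 38 (mod 47).

38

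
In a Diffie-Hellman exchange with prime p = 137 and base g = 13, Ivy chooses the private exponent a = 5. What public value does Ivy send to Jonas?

23

Public value = 13^5 mod 137.
13^1 ≡ 13 (mod 137)
13^2 = (13^1)^2 ≡ 13^2 = 169 ≡ 32 (mod 137)
13^4 = (13^2)^2 ≡ 32^2 = 1024 ≡ 65 (mod 137)
13^5 = 13^4 · 13^1 ≡ 65 · 13 ≡ 23 (mod 137).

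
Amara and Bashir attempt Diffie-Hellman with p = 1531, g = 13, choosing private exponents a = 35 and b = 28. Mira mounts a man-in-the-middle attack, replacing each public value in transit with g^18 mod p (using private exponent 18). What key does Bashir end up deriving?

316

Bashir receives Mira's public value M = 13^18 mod 1531 instead of the honest one.
13^1 ≡ 13 (mod 1531)
13^2 = (13^1)^2 ≡ 13^2 = 169 ≡ 169 (mod 1531)
13^4 = (13^2)^2 ≡ 169^2 = 28561 ≡ 1003 (mod 1531)
13^8 = (13^4)^2 ≡ 1003^2 = 1006009 ≡ 142 (mod 1531)
13^16 = (13^8)^2 ≡ 142^2 = 20164 ≡ 261 (mod 1531)
13^18 = 13^16 · 13^2 ≡ 261 · 169 ≡ 1241 (mod 1531).
So M = 1241. Bashir computes K = M^28 mod 1531.
1241^1 ≡ 1241 (mod 1531)
1241^2 = (1241^1)^2 ≡ 1241^2 = 1540081 ≡ 1426 (mod 1531)
1241^4 = (1241^2)^2 ≡ 1426^2 = 2033476 ≡ 308 (mod 1531)
1241^8 = (1241^4)^2 ≡ 308^2 = 94864 ≡ 1473 (mod 1531)
1241^16 = (1241^8)^2 ≡ 1473^2 = 2169729 ≡ 302 (mod 1531)
1241^28 = 1241^16 · 1241^8 · 1241^4 ≡ 302 · 1473 · 308 ≡ 316 (mod 1531).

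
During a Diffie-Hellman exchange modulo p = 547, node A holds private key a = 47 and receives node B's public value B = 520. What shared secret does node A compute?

Shared key K = 520^47 mod 547.
520^1 ≡ 520 (mod 547)
520^2 = (520^1)^2 ≡ 520^2 = 270400 ≡ 182 (mod 547)
520^4 = (520^2)^2 ≡ 182^2 = 33124 ≡ 304 (mod 547)
520^8 = (520^4)^2 ≡ 304^2 = 92416 ≡ 520 (mod 547)
520^16 = (520^8)^2 ≡ 520^2 = 270400 ≡ 182 (mod 547)
520^32 = (520^16)^2 ≡ 182^2 = 33124 ≡ 304 (mod 547)
520^47 = 520^32 · 520^8 · 520^4 · 520^2 · 520^1 ≡ 304 · 520 · 304 · 182 · 520 ≡ 544 (mod 547).

544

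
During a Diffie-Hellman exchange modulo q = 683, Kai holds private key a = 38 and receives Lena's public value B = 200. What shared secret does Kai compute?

Shared key K = 200^38 mod 683.
200^1 ≡ 200 (mod 683)
200^2 = (200^1)^2 ≡ 200^2 = 40000 ≡ 386 (mod 683)
200^4 = (200^2)^2 ≡ 386^2 = 148996 ≡ 102 (mod 683)
200^8 = (200^4)^2 ≡ 102^2 = 10404 ≡ 159 (mod 683)
200^16 = (200^8)^2 ≡ 159^2 = 25281 ≡ 10 (mod 683)
200^32 = (200^16)^2 ≡ 10^2 = 100 ≡ 100 (mod 683)
200^38 = 200^32 · 200^4 · 200^2 ≡ 100 · 102 · 386 ≡ 388 (mod 683).

388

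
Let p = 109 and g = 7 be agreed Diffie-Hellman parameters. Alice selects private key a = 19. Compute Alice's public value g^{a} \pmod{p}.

97

Public value = 7^{19} \pmod{109}.
7^1 ≡ 7 (mod 109)
7^2 = (7^1)^2 ≡ 7^2 = 49 ≡ 49 (mod 109)
7^4 = (7^2)^2 ≡ 49^2 = 2401 ≡ 3 (mod 109)
7^8 = (7^4)^2 ≡ 3^2 = 9 ≡ 9 (mod 109)
7^16 = (7^8)^2 ≡ 9^2 = 81 ≡ 81 (mod 109)
7^19 = 7^16 · 7^2 · 7^1 ≡ 81 · 49 · 7 ≡ 97 (mod 109).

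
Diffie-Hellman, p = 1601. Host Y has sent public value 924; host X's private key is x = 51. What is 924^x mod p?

1454

Shared key K = 924^51 mod 1601.
924^1 ≡ 924 (mod 1601)
924^2 = (924^1)^2 ≡ 924^2 = 853776 ≡ 443 (mod 1601)
924^4 = (924^2)^2 ≡ 443^2 = 196249 ≡ 927 (mod 1601)
924^8 = (924^4)^2 ≡ 927^2 = 859329 ≡ 1193 (mod 1601)
924^16 = (924^8)^2 ≡ 1193^2 = 1423249 ≡ 1561 (mod 1601)
924^32 = (924^16)^2 ≡ 1561^2 = 2436721 ≡ 1600 (mod 1601)
924^51 = 924^32 · 924^16 · 924^2 · 924^1 ≡ 1600 · 1561 · 443 · 924 ≡ 1454 (mod 1601).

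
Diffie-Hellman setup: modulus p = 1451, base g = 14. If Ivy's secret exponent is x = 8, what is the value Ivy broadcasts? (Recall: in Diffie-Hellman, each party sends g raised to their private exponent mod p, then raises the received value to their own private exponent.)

172

Public value = 14^8 mod 1451.
14^1 ≡ 14 (mod 1451)
14^2 = (14^1)^2 ≡ 14^2 = 196 ≡ 196 (mod 1451)
14^4 = (14^2)^2 ≡ 196^2 = 38416 ≡ 690 (mod 1451)
14^8 = (14^4)^2 ≡ 690^2 = 476100 ≡ 172 (mod 1451)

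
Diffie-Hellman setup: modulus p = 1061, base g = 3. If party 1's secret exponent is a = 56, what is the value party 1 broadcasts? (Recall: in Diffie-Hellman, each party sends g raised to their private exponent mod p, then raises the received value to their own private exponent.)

879

Public value = 3^56 mod 1061.
3^1 ≡ 3 (mod 1061)
3^2 = (3^1)^2 ≡ 3^2 = 9 ≡ 9 (mod 1061)
3^4 = (3^2)^2 ≡ 9^2 = 81 ≡ 81 (mod 1061)
3^8 = (3^4)^2 ≡ 81^2 = 6561 ≡ 195 (mod 1061)
3^16 = (3^8)^2 ≡ 195^2 = 38025 ≡ 890 (mod 1061)
3^32 = (3^16)^2 ≡ 890^2 = 792100 ≡ 594 (mod 1061)
3^56 = 3^32 · 3^16 · 3^8 ≡ 594 · 890 · 195 ≡ 879 (mod 1061).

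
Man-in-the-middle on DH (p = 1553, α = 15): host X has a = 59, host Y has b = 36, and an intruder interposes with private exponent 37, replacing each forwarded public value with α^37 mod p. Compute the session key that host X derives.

477

Host X receives an intruder's public value M = 15^37 mod 1553 instead of the honest one.
15^1 ≡ 15 (mod 1553)
15^2 = (15^1)^2 ≡ 15^2 = 225 ≡ 225 (mod 1553)
15^4 = (15^2)^2 ≡ 225^2 = 50625 ≡ 929 (mod 1553)
15^8 = (15^4)^2 ≡ 929^2 = 863041 ≡ 1126 (mod 1553)
15^16 = (15^8)^2 ≡ 1126^2 = 1267876 ≡ 628 (mod 1553)
15^32 = (15^16)^2 ≡ 628^2 = 394384 ≡ 1475 (mod 1553)
15^37 = 15^32 · 15^4 · 15^1 ≡ 1475 · 929 · 15 ≡ 170 (mod 1553).
So M = 170. Host X computes K = M^59 mod 1553.
170^1 ≡ 170 (mod 1553)
170^2 = (170^1)^2 ≡ 170^2 = 28900 ≡ 946 (mod 1553)
170^4 = (170^2)^2 ≡ 946^2 = 894916 ≡ 388 (mod 1553)
170^8 = (170^4)^2 ≡ 388^2 = 150544 ≡ 1456 (mod 1553)
170^16 = (170^8)^2 ≡ 1456^2 = 2119936 ≡ 91 (mod 1553)
170^32 = (170^16)^2 ≡ 91^2 = 8281 ≡ 516 (mod 1553)
170^59 = 170^32 · 170^16 · 170^8 · 170^2 · 170^1 ≡ 516 · 91 · 1456 · 946 · 170 ≡ 477 (mod 1553).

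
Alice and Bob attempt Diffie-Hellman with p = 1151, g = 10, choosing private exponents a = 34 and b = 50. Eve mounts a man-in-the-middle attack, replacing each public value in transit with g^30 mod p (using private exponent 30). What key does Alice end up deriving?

691

Alice receives Eve's public value M = 10^30 mod 1151 instead of the honest one.
10^1 ≡ 10 (mod 1151)
10^2 = (10^1)^2 ≡ 10^2 = 100 ≡ 100 (mod 1151)
10^4 = (10^2)^2 ≡ 100^2 = 10000 ≡ 792 (mod 1151)
10^8 = (10^4)^2 ≡ 792^2 = 627264 ≡ 1120 (mod 1151)
10^16 = (10^8)^2 ≡ 1120^2 = 1254400 ≡ 961 (mod 1151)
10^30 = 10^16 · 10^8 · 10^4 · 10^2 ≡ 961 · 1120 · 792 · 100 ≡ 361 (mod 1151).
So M = 361. Alice computes K = M^34 mod 1151.
361^1 ≡ 361 (mod 1151)
361^2 = (361^1)^2 ≡ 361^2 = 130321 ≡ 258 (mod 1151)
361^4 = (361^2)^2 ≡ 258^2 = 66564 ≡ 957 (mod 1151)
361^8 = (361^4)^2 ≡ 957^2 = 915849 ≡ 804 (mod 1151)
361^16 = (361^8)^2 ≡ 804^2 = 646416 ≡ 705 (mod 1151)
361^32 = (361^16)^2 ≡ 705^2 = 497025 ≡ 944 (mod 1151)
361^34 = 361^32 · 361^2 ≡ 944 · 258 ≡ 691 (mod 1151).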